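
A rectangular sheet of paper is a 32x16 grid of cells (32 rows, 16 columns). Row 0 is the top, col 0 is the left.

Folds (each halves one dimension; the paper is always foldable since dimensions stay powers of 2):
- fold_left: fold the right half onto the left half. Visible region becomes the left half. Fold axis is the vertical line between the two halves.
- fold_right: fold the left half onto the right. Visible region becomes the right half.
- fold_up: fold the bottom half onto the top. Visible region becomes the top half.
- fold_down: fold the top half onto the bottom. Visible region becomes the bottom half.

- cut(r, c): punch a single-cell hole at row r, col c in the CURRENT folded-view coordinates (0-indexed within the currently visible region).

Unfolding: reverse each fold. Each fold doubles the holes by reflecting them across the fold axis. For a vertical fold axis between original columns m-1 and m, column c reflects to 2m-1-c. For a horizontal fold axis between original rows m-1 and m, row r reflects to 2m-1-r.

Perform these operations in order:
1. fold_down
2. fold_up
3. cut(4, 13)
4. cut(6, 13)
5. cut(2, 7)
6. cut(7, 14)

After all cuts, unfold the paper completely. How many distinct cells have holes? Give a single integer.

Op 1 fold_down: fold axis h@16; visible region now rows[16,32) x cols[0,16) = 16x16
Op 2 fold_up: fold axis h@24; visible region now rows[16,24) x cols[0,16) = 8x16
Op 3 cut(4, 13): punch at orig (20,13); cuts so far [(20, 13)]; region rows[16,24) x cols[0,16) = 8x16
Op 4 cut(6, 13): punch at orig (22,13); cuts so far [(20, 13), (22, 13)]; region rows[16,24) x cols[0,16) = 8x16
Op 5 cut(2, 7): punch at orig (18,7); cuts so far [(18, 7), (20, 13), (22, 13)]; region rows[16,24) x cols[0,16) = 8x16
Op 6 cut(7, 14): punch at orig (23,14); cuts so far [(18, 7), (20, 13), (22, 13), (23, 14)]; region rows[16,24) x cols[0,16) = 8x16
Unfold 1 (reflect across h@24): 8 holes -> [(18, 7), (20, 13), (22, 13), (23, 14), (24, 14), (25, 13), (27, 13), (29, 7)]
Unfold 2 (reflect across h@16): 16 holes -> [(2, 7), (4, 13), (6, 13), (7, 14), (8, 14), (9, 13), (11, 13), (13, 7), (18, 7), (20, 13), (22, 13), (23, 14), (24, 14), (25, 13), (27, 13), (29, 7)]

Answer: 16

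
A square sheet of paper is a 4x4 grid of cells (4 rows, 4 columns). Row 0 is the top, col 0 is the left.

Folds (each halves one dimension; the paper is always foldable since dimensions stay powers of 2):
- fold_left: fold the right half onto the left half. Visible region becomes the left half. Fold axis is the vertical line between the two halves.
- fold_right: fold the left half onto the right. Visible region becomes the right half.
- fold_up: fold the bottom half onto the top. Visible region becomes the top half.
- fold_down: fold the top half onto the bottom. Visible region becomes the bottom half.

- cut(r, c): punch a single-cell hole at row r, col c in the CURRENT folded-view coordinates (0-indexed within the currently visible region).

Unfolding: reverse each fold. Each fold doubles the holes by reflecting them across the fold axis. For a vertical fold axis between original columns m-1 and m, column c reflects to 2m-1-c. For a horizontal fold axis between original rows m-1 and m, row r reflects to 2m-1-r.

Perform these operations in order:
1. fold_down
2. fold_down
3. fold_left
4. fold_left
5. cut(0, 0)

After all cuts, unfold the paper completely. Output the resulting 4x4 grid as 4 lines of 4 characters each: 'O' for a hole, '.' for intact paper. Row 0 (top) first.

Answer: OOOO
OOOO
OOOO
OOOO

Derivation:
Op 1 fold_down: fold axis h@2; visible region now rows[2,4) x cols[0,4) = 2x4
Op 2 fold_down: fold axis h@3; visible region now rows[3,4) x cols[0,4) = 1x4
Op 3 fold_left: fold axis v@2; visible region now rows[3,4) x cols[0,2) = 1x2
Op 4 fold_left: fold axis v@1; visible region now rows[3,4) x cols[0,1) = 1x1
Op 5 cut(0, 0): punch at orig (3,0); cuts so far [(3, 0)]; region rows[3,4) x cols[0,1) = 1x1
Unfold 1 (reflect across v@1): 2 holes -> [(3, 0), (3, 1)]
Unfold 2 (reflect across v@2): 4 holes -> [(3, 0), (3, 1), (3, 2), (3, 3)]
Unfold 3 (reflect across h@3): 8 holes -> [(2, 0), (2, 1), (2, 2), (2, 3), (3, 0), (3, 1), (3, 2), (3, 3)]
Unfold 4 (reflect across h@2): 16 holes -> [(0, 0), (0, 1), (0, 2), (0, 3), (1, 0), (1, 1), (1, 2), (1, 3), (2, 0), (2, 1), (2, 2), (2, 3), (3, 0), (3, 1), (3, 2), (3, 3)]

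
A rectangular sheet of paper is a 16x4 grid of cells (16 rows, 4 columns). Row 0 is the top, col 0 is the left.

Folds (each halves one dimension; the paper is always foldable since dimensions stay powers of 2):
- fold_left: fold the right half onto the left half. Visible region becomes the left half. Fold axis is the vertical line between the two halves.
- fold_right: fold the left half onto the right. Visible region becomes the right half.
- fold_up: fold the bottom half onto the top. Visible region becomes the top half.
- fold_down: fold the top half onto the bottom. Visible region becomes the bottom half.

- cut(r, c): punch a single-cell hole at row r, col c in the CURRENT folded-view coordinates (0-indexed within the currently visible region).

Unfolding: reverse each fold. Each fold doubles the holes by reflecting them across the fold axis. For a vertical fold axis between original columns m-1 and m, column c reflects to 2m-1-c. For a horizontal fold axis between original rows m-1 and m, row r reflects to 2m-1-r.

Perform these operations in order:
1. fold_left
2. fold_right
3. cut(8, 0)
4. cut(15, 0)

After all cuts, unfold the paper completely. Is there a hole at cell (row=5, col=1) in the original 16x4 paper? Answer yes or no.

Answer: no

Derivation:
Op 1 fold_left: fold axis v@2; visible region now rows[0,16) x cols[0,2) = 16x2
Op 2 fold_right: fold axis v@1; visible region now rows[0,16) x cols[1,2) = 16x1
Op 3 cut(8, 0): punch at orig (8,1); cuts so far [(8, 1)]; region rows[0,16) x cols[1,2) = 16x1
Op 4 cut(15, 0): punch at orig (15,1); cuts so far [(8, 1), (15, 1)]; region rows[0,16) x cols[1,2) = 16x1
Unfold 1 (reflect across v@1): 4 holes -> [(8, 0), (8, 1), (15, 0), (15, 1)]
Unfold 2 (reflect across v@2): 8 holes -> [(8, 0), (8, 1), (8, 2), (8, 3), (15, 0), (15, 1), (15, 2), (15, 3)]
Holes: [(8, 0), (8, 1), (8, 2), (8, 3), (15, 0), (15, 1), (15, 2), (15, 3)]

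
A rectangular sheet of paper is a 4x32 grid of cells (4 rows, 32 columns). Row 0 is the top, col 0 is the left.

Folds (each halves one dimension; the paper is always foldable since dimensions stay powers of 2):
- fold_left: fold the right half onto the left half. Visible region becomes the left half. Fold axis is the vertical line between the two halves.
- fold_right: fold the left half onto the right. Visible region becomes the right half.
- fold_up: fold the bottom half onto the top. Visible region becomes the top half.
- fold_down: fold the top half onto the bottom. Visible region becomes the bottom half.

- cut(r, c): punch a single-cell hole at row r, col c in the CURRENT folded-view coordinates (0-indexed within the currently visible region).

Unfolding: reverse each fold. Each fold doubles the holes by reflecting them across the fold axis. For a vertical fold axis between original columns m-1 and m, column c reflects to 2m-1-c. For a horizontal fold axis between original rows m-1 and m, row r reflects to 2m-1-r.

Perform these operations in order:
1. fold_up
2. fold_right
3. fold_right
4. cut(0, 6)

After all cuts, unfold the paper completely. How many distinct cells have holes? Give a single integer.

Answer: 8

Derivation:
Op 1 fold_up: fold axis h@2; visible region now rows[0,2) x cols[0,32) = 2x32
Op 2 fold_right: fold axis v@16; visible region now rows[0,2) x cols[16,32) = 2x16
Op 3 fold_right: fold axis v@24; visible region now rows[0,2) x cols[24,32) = 2x8
Op 4 cut(0, 6): punch at orig (0,30); cuts so far [(0, 30)]; region rows[0,2) x cols[24,32) = 2x8
Unfold 1 (reflect across v@24): 2 holes -> [(0, 17), (0, 30)]
Unfold 2 (reflect across v@16): 4 holes -> [(0, 1), (0, 14), (0, 17), (0, 30)]
Unfold 3 (reflect across h@2): 8 holes -> [(0, 1), (0, 14), (0, 17), (0, 30), (3, 1), (3, 14), (3, 17), (3, 30)]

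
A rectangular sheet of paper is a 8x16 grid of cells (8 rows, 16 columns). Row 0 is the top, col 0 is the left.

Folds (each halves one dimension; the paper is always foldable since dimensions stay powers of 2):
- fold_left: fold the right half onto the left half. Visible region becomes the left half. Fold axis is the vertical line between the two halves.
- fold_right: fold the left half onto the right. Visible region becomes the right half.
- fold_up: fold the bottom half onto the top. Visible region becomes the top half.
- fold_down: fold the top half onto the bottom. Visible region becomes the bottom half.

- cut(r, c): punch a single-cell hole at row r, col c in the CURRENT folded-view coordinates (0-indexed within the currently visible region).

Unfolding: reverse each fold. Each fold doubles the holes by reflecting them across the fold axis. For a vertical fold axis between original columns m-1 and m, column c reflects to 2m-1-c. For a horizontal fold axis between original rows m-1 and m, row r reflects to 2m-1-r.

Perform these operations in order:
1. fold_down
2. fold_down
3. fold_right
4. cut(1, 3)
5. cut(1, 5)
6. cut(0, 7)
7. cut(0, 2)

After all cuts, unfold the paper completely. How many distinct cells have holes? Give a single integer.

Op 1 fold_down: fold axis h@4; visible region now rows[4,8) x cols[0,16) = 4x16
Op 2 fold_down: fold axis h@6; visible region now rows[6,8) x cols[0,16) = 2x16
Op 3 fold_right: fold axis v@8; visible region now rows[6,8) x cols[8,16) = 2x8
Op 4 cut(1, 3): punch at orig (7,11); cuts so far [(7, 11)]; region rows[6,8) x cols[8,16) = 2x8
Op 5 cut(1, 5): punch at orig (7,13); cuts so far [(7, 11), (7, 13)]; region rows[6,8) x cols[8,16) = 2x8
Op 6 cut(0, 7): punch at orig (6,15); cuts so far [(6, 15), (7, 11), (7, 13)]; region rows[6,8) x cols[8,16) = 2x8
Op 7 cut(0, 2): punch at orig (6,10); cuts so far [(6, 10), (6, 15), (7, 11), (7, 13)]; region rows[6,8) x cols[8,16) = 2x8
Unfold 1 (reflect across v@8): 8 holes -> [(6, 0), (6, 5), (6, 10), (6, 15), (7, 2), (7, 4), (7, 11), (7, 13)]
Unfold 2 (reflect across h@6): 16 holes -> [(4, 2), (4, 4), (4, 11), (4, 13), (5, 0), (5, 5), (5, 10), (5, 15), (6, 0), (6, 5), (6, 10), (6, 15), (7, 2), (7, 4), (7, 11), (7, 13)]
Unfold 3 (reflect across h@4): 32 holes -> [(0, 2), (0, 4), (0, 11), (0, 13), (1, 0), (1, 5), (1, 10), (1, 15), (2, 0), (2, 5), (2, 10), (2, 15), (3, 2), (3, 4), (3, 11), (3, 13), (4, 2), (4, 4), (4, 11), (4, 13), (5, 0), (5, 5), (5, 10), (5, 15), (6, 0), (6, 5), (6, 10), (6, 15), (7, 2), (7, 4), (7, 11), (7, 13)]

Answer: 32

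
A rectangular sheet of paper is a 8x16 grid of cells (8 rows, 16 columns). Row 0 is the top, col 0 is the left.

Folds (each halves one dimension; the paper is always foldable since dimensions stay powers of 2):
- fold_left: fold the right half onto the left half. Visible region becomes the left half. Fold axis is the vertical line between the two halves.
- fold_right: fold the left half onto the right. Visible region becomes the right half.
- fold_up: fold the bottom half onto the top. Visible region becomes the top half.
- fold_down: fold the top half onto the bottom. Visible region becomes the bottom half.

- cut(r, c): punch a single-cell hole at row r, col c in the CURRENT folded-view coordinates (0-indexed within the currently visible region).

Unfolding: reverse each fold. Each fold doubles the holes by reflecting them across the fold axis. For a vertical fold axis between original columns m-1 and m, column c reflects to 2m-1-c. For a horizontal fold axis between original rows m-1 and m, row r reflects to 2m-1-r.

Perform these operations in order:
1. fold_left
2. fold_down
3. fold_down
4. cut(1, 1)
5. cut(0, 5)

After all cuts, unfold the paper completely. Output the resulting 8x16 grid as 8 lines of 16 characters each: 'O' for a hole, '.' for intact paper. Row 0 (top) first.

Op 1 fold_left: fold axis v@8; visible region now rows[0,8) x cols[0,8) = 8x8
Op 2 fold_down: fold axis h@4; visible region now rows[4,8) x cols[0,8) = 4x8
Op 3 fold_down: fold axis h@6; visible region now rows[6,8) x cols[0,8) = 2x8
Op 4 cut(1, 1): punch at orig (7,1); cuts so far [(7, 1)]; region rows[6,8) x cols[0,8) = 2x8
Op 5 cut(0, 5): punch at orig (6,5); cuts so far [(6, 5), (7, 1)]; region rows[6,8) x cols[0,8) = 2x8
Unfold 1 (reflect across h@6): 4 holes -> [(4, 1), (5, 5), (6, 5), (7, 1)]
Unfold 2 (reflect across h@4): 8 holes -> [(0, 1), (1, 5), (2, 5), (3, 1), (4, 1), (5, 5), (6, 5), (7, 1)]
Unfold 3 (reflect across v@8): 16 holes -> [(0, 1), (0, 14), (1, 5), (1, 10), (2, 5), (2, 10), (3, 1), (3, 14), (4, 1), (4, 14), (5, 5), (5, 10), (6, 5), (6, 10), (7, 1), (7, 14)]

Answer: .O............O.
.....O....O.....
.....O....O.....
.O............O.
.O............O.
.....O....O.....
.....O....O.....
.O............O.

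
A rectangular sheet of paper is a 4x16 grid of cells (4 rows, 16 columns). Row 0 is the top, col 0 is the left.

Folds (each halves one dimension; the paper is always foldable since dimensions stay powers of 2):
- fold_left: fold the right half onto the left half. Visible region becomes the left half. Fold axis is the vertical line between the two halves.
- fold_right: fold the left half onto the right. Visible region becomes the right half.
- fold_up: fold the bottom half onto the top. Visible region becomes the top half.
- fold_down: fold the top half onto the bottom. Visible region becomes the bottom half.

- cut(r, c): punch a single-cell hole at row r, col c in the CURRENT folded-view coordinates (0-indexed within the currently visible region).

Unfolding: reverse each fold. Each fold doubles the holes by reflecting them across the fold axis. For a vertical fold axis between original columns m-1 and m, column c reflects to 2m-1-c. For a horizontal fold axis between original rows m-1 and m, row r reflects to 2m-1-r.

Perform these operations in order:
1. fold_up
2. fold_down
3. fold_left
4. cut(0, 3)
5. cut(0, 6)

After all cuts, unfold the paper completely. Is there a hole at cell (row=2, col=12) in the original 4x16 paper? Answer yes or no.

Answer: yes

Derivation:
Op 1 fold_up: fold axis h@2; visible region now rows[0,2) x cols[0,16) = 2x16
Op 2 fold_down: fold axis h@1; visible region now rows[1,2) x cols[0,16) = 1x16
Op 3 fold_left: fold axis v@8; visible region now rows[1,2) x cols[0,8) = 1x8
Op 4 cut(0, 3): punch at orig (1,3); cuts so far [(1, 3)]; region rows[1,2) x cols[0,8) = 1x8
Op 5 cut(0, 6): punch at orig (1,6); cuts so far [(1, 3), (1, 6)]; region rows[1,2) x cols[0,8) = 1x8
Unfold 1 (reflect across v@8): 4 holes -> [(1, 3), (1, 6), (1, 9), (1, 12)]
Unfold 2 (reflect across h@1): 8 holes -> [(0, 3), (0, 6), (0, 9), (0, 12), (1, 3), (1, 6), (1, 9), (1, 12)]
Unfold 3 (reflect across h@2): 16 holes -> [(0, 3), (0, 6), (0, 9), (0, 12), (1, 3), (1, 6), (1, 9), (1, 12), (2, 3), (2, 6), (2, 9), (2, 12), (3, 3), (3, 6), (3, 9), (3, 12)]
Holes: [(0, 3), (0, 6), (0, 9), (0, 12), (1, 3), (1, 6), (1, 9), (1, 12), (2, 3), (2, 6), (2, 9), (2, 12), (3, 3), (3, 6), (3, 9), (3, 12)]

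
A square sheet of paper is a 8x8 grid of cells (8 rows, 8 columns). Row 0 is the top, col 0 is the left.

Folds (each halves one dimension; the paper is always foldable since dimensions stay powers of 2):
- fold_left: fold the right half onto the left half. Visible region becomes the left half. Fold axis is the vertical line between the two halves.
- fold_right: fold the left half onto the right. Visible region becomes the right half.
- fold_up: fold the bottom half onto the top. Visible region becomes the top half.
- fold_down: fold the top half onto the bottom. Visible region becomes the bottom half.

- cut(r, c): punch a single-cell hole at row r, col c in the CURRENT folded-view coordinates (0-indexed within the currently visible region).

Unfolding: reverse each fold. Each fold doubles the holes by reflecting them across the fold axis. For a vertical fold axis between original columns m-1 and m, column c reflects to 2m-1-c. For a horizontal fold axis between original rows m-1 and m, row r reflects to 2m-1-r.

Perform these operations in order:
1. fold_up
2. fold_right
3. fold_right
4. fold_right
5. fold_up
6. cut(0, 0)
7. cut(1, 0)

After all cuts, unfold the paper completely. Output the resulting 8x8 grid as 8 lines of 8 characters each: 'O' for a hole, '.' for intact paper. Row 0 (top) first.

Op 1 fold_up: fold axis h@4; visible region now rows[0,4) x cols[0,8) = 4x8
Op 2 fold_right: fold axis v@4; visible region now rows[0,4) x cols[4,8) = 4x4
Op 3 fold_right: fold axis v@6; visible region now rows[0,4) x cols[6,8) = 4x2
Op 4 fold_right: fold axis v@7; visible region now rows[0,4) x cols[7,8) = 4x1
Op 5 fold_up: fold axis h@2; visible region now rows[0,2) x cols[7,8) = 2x1
Op 6 cut(0, 0): punch at orig (0,7); cuts so far [(0, 7)]; region rows[0,2) x cols[7,8) = 2x1
Op 7 cut(1, 0): punch at orig (1,7); cuts so far [(0, 7), (1, 7)]; region rows[0,2) x cols[7,8) = 2x1
Unfold 1 (reflect across h@2): 4 holes -> [(0, 7), (1, 7), (2, 7), (3, 7)]
Unfold 2 (reflect across v@7): 8 holes -> [(0, 6), (0, 7), (1, 6), (1, 7), (2, 6), (2, 7), (3, 6), (3, 7)]
Unfold 3 (reflect across v@6): 16 holes -> [(0, 4), (0, 5), (0, 6), (0, 7), (1, 4), (1, 5), (1, 6), (1, 7), (2, 4), (2, 5), (2, 6), (2, 7), (3, 4), (3, 5), (3, 6), (3, 7)]
Unfold 4 (reflect across v@4): 32 holes -> [(0, 0), (0, 1), (0, 2), (0, 3), (0, 4), (0, 5), (0, 6), (0, 7), (1, 0), (1, 1), (1, 2), (1, 3), (1, 4), (1, 5), (1, 6), (1, 7), (2, 0), (2, 1), (2, 2), (2, 3), (2, 4), (2, 5), (2, 6), (2, 7), (3, 0), (3, 1), (3, 2), (3, 3), (3, 4), (3, 5), (3, 6), (3, 7)]
Unfold 5 (reflect across h@4): 64 holes -> [(0, 0), (0, 1), (0, 2), (0, 3), (0, 4), (0, 5), (0, 6), (0, 7), (1, 0), (1, 1), (1, 2), (1, 3), (1, 4), (1, 5), (1, 6), (1, 7), (2, 0), (2, 1), (2, 2), (2, 3), (2, 4), (2, 5), (2, 6), (2, 7), (3, 0), (3, 1), (3, 2), (3, 3), (3, 4), (3, 5), (3, 6), (3, 7), (4, 0), (4, 1), (4, 2), (4, 3), (4, 4), (4, 5), (4, 6), (4, 7), (5, 0), (5, 1), (5, 2), (5, 3), (5, 4), (5, 5), (5, 6), (5, 7), (6, 0), (6, 1), (6, 2), (6, 3), (6, 4), (6, 5), (6, 6), (6, 7), (7, 0), (7, 1), (7, 2), (7, 3), (7, 4), (7, 5), (7, 6), (7, 7)]

Answer: OOOOOOOO
OOOOOOOO
OOOOOOOO
OOOOOOOO
OOOOOOOO
OOOOOOOO
OOOOOOOO
OOOOOOOO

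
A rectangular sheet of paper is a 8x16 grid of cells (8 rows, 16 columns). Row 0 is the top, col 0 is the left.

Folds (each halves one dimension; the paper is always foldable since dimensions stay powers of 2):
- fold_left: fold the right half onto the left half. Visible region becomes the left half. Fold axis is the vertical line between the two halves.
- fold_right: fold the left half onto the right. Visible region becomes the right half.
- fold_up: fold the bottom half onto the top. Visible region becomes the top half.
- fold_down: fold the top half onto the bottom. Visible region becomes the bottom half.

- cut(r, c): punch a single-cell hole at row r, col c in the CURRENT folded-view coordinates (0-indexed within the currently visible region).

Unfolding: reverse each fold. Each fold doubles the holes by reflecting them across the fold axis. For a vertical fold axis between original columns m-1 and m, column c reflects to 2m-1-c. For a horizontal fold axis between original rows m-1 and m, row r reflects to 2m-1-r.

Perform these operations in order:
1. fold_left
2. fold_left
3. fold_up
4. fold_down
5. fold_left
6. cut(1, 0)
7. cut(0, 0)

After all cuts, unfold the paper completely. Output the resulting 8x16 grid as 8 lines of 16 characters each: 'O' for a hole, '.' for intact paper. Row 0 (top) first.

Op 1 fold_left: fold axis v@8; visible region now rows[0,8) x cols[0,8) = 8x8
Op 2 fold_left: fold axis v@4; visible region now rows[0,8) x cols[0,4) = 8x4
Op 3 fold_up: fold axis h@4; visible region now rows[0,4) x cols[0,4) = 4x4
Op 4 fold_down: fold axis h@2; visible region now rows[2,4) x cols[0,4) = 2x4
Op 5 fold_left: fold axis v@2; visible region now rows[2,4) x cols[0,2) = 2x2
Op 6 cut(1, 0): punch at orig (3,0); cuts so far [(3, 0)]; region rows[2,4) x cols[0,2) = 2x2
Op 7 cut(0, 0): punch at orig (2,0); cuts so far [(2, 0), (3, 0)]; region rows[2,4) x cols[0,2) = 2x2
Unfold 1 (reflect across v@2): 4 holes -> [(2, 0), (2, 3), (3, 0), (3, 3)]
Unfold 2 (reflect across h@2): 8 holes -> [(0, 0), (0, 3), (1, 0), (1, 3), (2, 0), (2, 3), (3, 0), (3, 3)]
Unfold 3 (reflect across h@4): 16 holes -> [(0, 0), (0, 3), (1, 0), (1, 3), (2, 0), (2, 3), (3, 0), (3, 3), (4, 0), (4, 3), (5, 0), (5, 3), (6, 0), (6, 3), (7, 0), (7, 3)]
Unfold 4 (reflect across v@4): 32 holes -> [(0, 0), (0, 3), (0, 4), (0, 7), (1, 0), (1, 3), (1, 4), (1, 7), (2, 0), (2, 3), (2, 4), (2, 7), (3, 0), (3, 3), (3, 4), (3, 7), (4, 0), (4, 3), (4, 4), (4, 7), (5, 0), (5, 3), (5, 4), (5, 7), (6, 0), (6, 3), (6, 4), (6, 7), (7, 0), (7, 3), (7, 4), (7, 7)]
Unfold 5 (reflect across v@8): 64 holes -> [(0, 0), (0, 3), (0, 4), (0, 7), (0, 8), (0, 11), (0, 12), (0, 15), (1, 0), (1, 3), (1, 4), (1, 7), (1, 8), (1, 11), (1, 12), (1, 15), (2, 0), (2, 3), (2, 4), (2, 7), (2, 8), (2, 11), (2, 12), (2, 15), (3, 0), (3, 3), (3, 4), (3, 7), (3, 8), (3, 11), (3, 12), (3, 15), (4, 0), (4, 3), (4, 4), (4, 7), (4, 8), (4, 11), (4, 12), (4, 15), (5, 0), (5, 3), (5, 4), (5, 7), (5, 8), (5, 11), (5, 12), (5, 15), (6, 0), (6, 3), (6, 4), (6, 7), (6, 8), (6, 11), (6, 12), (6, 15), (7, 0), (7, 3), (7, 4), (7, 7), (7, 8), (7, 11), (7, 12), (7, 15)]

Answer: O..OO..OO..OO..O
O..OO..OO..OO..O
O..OO..OO..OO..O
O..OO..OO..OO..O
O..OO..OO..OO..O
O..OO..OO..OO..O
O..OO..OO..OO..O
O..OO..OO..OO..O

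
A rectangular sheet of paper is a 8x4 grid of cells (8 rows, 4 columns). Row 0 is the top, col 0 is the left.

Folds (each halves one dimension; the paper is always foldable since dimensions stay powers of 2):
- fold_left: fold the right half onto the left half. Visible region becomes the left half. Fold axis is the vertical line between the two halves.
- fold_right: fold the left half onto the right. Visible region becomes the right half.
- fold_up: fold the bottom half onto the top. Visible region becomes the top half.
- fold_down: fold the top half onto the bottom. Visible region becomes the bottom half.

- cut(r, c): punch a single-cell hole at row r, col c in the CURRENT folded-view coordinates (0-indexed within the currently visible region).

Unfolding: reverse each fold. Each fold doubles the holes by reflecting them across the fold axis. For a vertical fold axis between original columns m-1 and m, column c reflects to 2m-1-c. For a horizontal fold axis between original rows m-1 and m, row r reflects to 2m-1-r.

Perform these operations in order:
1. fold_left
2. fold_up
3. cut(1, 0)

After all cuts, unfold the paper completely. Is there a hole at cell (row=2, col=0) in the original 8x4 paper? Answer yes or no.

Op 1 fold_left: fold axis v@2; visible region now rows[0,8) x cols[0,2) = 8x2
Op 2 fold_up: fold axis h@4; visible region now rows[0,4) x cols[0,2) = 4x2
Op 3 cut(1, 0): punch at orig (1,0); cuts so far [(1, 0)]; region rows[0,4) x cols[0,2) = 4x2
Unfold 1 (reflect across h@4): 2 holes -> [(1, 0), (6, 0)]
Unfold 2 (reflect across v@2): 4 holes -> [(1, 0), (1, 3), (6, 0), (6, 3)]
Holes: [(1, 0), (1, 3), (6, 0), (6, 3)]

Answer: no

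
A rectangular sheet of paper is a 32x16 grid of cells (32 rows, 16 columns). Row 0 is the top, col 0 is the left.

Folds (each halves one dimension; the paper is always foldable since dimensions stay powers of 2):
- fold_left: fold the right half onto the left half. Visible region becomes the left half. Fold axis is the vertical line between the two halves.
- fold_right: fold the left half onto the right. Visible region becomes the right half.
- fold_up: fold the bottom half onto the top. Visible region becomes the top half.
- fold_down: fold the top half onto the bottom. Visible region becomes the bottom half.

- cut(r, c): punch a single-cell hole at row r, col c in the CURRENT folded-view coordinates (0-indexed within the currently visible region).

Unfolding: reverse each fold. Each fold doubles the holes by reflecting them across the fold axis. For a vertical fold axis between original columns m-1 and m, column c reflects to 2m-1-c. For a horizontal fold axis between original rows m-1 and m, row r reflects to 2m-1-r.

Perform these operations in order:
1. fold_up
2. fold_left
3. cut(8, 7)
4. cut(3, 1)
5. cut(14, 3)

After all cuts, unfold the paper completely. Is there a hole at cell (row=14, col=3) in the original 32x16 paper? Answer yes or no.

Answer: yes

Derivation:
Op 1 fold_up: fold axis h@16; visible region now rows[0,16) x cols[0,16) = 16x16
Op 2 fold_left: fold axis v@8; visible region now rows[0,16) x cols[0,8) = 16x8
Op 3 cut(8, 7): punch at orig (8,7); cuts so far [(8, 7)]; region rows[0,16) x cols[0,8) = 16x8
Op 4 cut(3, 1): punch at orig (3,1); cuts so far [(3, 1), (8, 7)]; region rows[0,16) x cols[0,8) = 16x8
Op 5 cut(14, 3): punch at orig (14,3); cuts so far [(3, 1), (8, 7), (14, 3)]; region rows[0,16) x cols[0,8) = 16x8
Unfold 1 (reflect across v@8): 6 holes -> [(3, 1), (3, 14), (8, 7), (8, 8), (14, 3), (14, 12)]
Unfold 2 (reflect across h@16): 12 holes -> [(3, 1), (3, 14), (8, 7), (8, 8), (14, 3), (14, 12), (17, 3), (17, 12), (23, 7), (23, 8), (28, 1), (28, 14)]
Holes: [(3, 1), (3, 14), (8, 7), (8, 8), (14, 3), (14, 12), (17, 3), (17, 12), (23, 7), (23, 8), (28, 1), (28, 14)]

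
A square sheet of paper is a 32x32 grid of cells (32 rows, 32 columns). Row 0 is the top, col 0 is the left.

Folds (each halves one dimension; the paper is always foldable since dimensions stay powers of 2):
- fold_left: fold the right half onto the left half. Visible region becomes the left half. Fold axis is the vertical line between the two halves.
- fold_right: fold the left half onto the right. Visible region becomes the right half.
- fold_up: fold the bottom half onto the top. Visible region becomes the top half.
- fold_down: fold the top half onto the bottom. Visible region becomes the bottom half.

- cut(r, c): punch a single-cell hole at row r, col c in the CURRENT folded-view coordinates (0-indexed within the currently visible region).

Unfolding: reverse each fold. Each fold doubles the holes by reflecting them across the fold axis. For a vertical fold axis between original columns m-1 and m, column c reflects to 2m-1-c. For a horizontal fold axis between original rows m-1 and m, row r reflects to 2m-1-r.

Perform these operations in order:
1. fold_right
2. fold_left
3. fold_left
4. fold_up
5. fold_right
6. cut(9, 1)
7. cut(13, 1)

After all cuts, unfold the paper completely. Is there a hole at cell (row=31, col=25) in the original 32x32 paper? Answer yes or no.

Answer: no

Derivation:
Op 1 fold_right: fold axis v@16; visible region now rows[0,32) x cols[16,32) = 32x16
Op 2 fold_left: fold axis v@24; visible region now rows[0,32) x cols[16,24) = 32x8
Op 3 fold_left: fold axis v@20; visible region now rows[0,32) x cols[16,20) = 32x4
Op 4 fold_up: fold axis h@16; visible region now rows[0,16) x cols[16,20) = 16x4
Op 5 fold_right: fold axis v@18; visible region now rows[0,16) x cols[18,20) = 16x2
Op 6 cut(9, 1): punch at orig (9,19); cuts so far [(9, 19)]; region rows[0,16) x cols[18,20) = 16x2
Op 7 cut(13, 1): punch at orig (13,19); cuts so far [(9, 19), (13, 19)]; region rows[0,16) x cols[18,20) = 16x2
Unfold 1 (reflect across v@18): 4 holes -> [(9, 16), (9, 19), (13, 16), (13, 19)]
Unfold 2 (reflect across h@16): 8 holes -> [(9, 16), (9, 19), (13, 16), (13, 19), (18, 16), (18, 19), (22, 16), (22, 19)]
Unfold 3 (reflect across v@20): 16 holes -> [(9, 16), (9, 19), (9, 20), (9, 23), (13, 16), (13, 19), (13, 20), (13, 23), (18, 16), (18, 19), (18, 20), (18, 23), (22, 16), (22, 19), (22, 20), (22, 23)]
Unfold 4 (reflect across v@24): 32 holes -> [(9, 16), (9, 19), (9, 20), (9, 23), (9, 24), (9, 27), (9, 28), (9, 31), (13, 16), (13, 19), (13, 20), (13, 23), (13, 24), (13, 27), (13, 28), (13, 31), (18, 16), (18, 19), (18, 20), (18, 23), (18, 24), (18, 27), (18, 28), (18, 31), (22, 16), (22, 19), (22, 20), (22, 23), (22, 24), (22, 27), (22, 28), (22, 31)]
Unfold 5 (reflect across v@16): 64 holes -> [(9, 0), (9, 3), (9, 4), (9, 7), (9, 8), (9, 11), (9, 12), (9, 15), (9, 16), (9, 19), (9, 20), (9, 23), (9, 24), (9, 27), (9, 28), (9, 31), (13, 0), (13, 3), (13, 4), (13, 7), (13, 8), (13, 11), (13, 12), (13, 15), (13, 16), (13, 19), (13, 20), (13, 23), (13, 24), (13, 27), (13, 28), (13, 31), (18, 0), (18, 3), (18, 4), (18, 7), (18, 8), (18, 11), (18, 12), (18, 15), (18, 16), (18, 19), (18, 20), (18, 23), (18, 24), (18, 27), (18, 28), (18, 31), (22, 0), (22, 3), (22, 4), (22, 7), (22, 8), (22, 11), (22, 12), (22, 15), (22, 16), (22, 19), (22, 20), (22, 23), (22, 24), (22, 27), (22, 28), (22, 31)]
Holes: [(9, 0), (9, 3), (9, 4), (9, 7), (9, 8), (9, 11), (9, 12), (9, 15), (9, 16), (9, 19), (9, 20), (9, 23), (9, 24), (9, 27), (9, 28), (9, 31), (13, 0), (13, 3), (13, 4), (13, 7), (13, 8), (13, 11), (13, 12), (13, 15), (13, 16), (13, 19), (13, 20), (13, 23), (13, 24), (13, 27), (13, 28), (13, 31), (18, 0), (18, 3), (18, 4), (18, 7), (18, 8), (18, 11), (18, 12), (18, 15), (18, 16), (18, 19), (18, 20), (18, 23), (18, 24), (18, 27), (18, 28), (18, 31), (22, 0), (22, 3), (22, 4), (22, 7), (22, 8), (22, 11), (22, 12), (22, 15), (22, 16), (22, 19), (22, 20), (22, 23), (22, 24), (22, 27), (22, 28), (22, 31)]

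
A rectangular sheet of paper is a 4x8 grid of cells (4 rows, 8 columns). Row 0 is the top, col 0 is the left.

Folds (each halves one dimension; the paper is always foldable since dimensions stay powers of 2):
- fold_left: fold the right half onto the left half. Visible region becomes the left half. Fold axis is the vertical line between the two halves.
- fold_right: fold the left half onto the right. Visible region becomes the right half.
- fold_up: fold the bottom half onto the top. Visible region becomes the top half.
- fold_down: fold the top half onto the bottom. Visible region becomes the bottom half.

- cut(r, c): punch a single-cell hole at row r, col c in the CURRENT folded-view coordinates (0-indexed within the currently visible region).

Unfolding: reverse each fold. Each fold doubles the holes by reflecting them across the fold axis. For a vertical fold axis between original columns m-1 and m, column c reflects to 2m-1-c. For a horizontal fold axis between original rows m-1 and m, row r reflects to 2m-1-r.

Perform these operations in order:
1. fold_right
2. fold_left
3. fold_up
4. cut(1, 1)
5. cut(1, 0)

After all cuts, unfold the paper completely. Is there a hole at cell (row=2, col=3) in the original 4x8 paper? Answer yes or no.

Op 1 fold_right: fold axis v@4; visible region now rows[0,4) x cols[4,8) = 4x4
Op 2 fold_left: fold axis v@6; visible region now rows[0,4) x cols[4,6) = 4x2
Op 3 fold_up: fold axis h@2; visible region now rows[0,2) x cols[4,6) = 2x2
Op 4 cut(1, 1): punch at orig (1,5); cuts so far [(1, 5)]; region rows[0,2) x cols[4,6) = 2x2
Op 5 cut(1, 0): punch at orig (1,4); cuts so far [(1, 4), (1, 5)]; region rows[0,2) x cols[4,6) = 2x2
Unfold 1 (reflect across h@2): 4 holes -> [(1, 4), (1, 5), (2, 4), (2, 5)]
Unfold 2 (reflect across v@6): 8 holes -> [(1, 4), (1, 5), (1, 6), (1, 7), (2, 4), (2, 5), (2, 6), (2, 7)]
Unfold 3 (reflect across v@4): 16 holes -> [(1, 0), (1, 1), (1, 2), (1, 3), (1, 4), (1, 5), (1, 6), (1, 7), (2, 0), (2, 1), (2, 2), (2, 3), (2, 4), (2, 5), (2, 6), (2, 7)]
Holes: [(1, 0), (1, 1), (1, 2), (1, 3), (1, 4), (1, 5), (1, 6), (1, 7), (2, 0), (2, 1), (2, 2), (2, 3), (2, 4), (2, 5), (2, 6), (2, 7)]

Answer: yes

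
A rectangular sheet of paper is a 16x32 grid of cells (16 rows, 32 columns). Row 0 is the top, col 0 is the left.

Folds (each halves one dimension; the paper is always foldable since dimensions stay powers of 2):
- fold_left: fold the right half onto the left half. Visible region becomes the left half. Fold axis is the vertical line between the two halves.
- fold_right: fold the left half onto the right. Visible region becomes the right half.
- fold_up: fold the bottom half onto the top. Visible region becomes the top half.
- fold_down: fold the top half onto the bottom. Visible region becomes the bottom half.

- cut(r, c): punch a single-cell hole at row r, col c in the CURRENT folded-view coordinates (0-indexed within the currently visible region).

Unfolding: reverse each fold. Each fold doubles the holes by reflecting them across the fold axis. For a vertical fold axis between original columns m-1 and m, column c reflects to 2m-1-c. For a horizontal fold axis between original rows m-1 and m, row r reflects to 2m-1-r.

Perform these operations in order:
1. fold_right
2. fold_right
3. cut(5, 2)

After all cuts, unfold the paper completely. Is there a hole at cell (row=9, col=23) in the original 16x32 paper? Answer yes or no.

Answer: no

Derivation:
Op 1 fold_right: fold axis v@16; visible region now rows[0,16) x cols[16,32) = 16x16
Op 2 fold_right: fold axis v@24; visible region now rows[0,16) x cols[24,32) = 16x8
Op 3 cut(5, 2): punch at orig (5,26); cuts so far [(5, 26)]; region rows[0,16) x cols[24,32) = 16x8
Unfold 1 (reflect across v@24): 2 holes -> [(5, 21), (5, 26)]
Unfold 2 (reflect across v@16): 4 holes -> [(5, 5), (5, 10), (5, 21), (5, 26)]
Holes: [(5, 5), (5, 10), (5, 21), (5, 26)]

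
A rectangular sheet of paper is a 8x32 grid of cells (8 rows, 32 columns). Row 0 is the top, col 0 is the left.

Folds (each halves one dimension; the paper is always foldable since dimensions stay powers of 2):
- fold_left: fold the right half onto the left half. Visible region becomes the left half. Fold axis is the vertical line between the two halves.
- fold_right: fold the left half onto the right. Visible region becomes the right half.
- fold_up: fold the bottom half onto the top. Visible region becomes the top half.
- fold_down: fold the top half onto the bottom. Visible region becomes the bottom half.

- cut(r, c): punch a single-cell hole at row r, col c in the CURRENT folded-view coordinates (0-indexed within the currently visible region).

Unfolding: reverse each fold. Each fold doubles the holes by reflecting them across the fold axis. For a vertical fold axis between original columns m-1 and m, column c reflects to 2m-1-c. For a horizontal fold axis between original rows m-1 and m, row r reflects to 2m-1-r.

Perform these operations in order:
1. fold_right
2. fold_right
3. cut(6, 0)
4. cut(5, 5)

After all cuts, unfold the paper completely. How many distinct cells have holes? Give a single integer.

Answer: 8

Derivation:
Op 1 fold_right: fold axis v@16; visible region now rows[0,8) x cols[16,32) = 8x16
Op 2 fold_right: fold axis v@24; visible region now rows[0,8) x cols[24,32) = 8x8
Op 3 cut(6, 0): punch at orig (6,24); cuts so far [(6, 24)]; region rows[0,8) x cols[24,32) = 8x8
Op 4 cut(5, 5): punch at orig (5,29); cuts so far [(5, 29), (6, 24)]; region rows[0,8) x cols[24,32) = 8x8
Unfold 1 (reflect across v@24): 4 holes -> [(5, 18), (5, 29), (6, 23), (6, 24)]
Unfold 2 (reflect across v@16): 8 holes -> [(5, 2), (5, 13), (5, 18), (5, 29), (6, 7), (6, 8), (6, 23), (6, 24)]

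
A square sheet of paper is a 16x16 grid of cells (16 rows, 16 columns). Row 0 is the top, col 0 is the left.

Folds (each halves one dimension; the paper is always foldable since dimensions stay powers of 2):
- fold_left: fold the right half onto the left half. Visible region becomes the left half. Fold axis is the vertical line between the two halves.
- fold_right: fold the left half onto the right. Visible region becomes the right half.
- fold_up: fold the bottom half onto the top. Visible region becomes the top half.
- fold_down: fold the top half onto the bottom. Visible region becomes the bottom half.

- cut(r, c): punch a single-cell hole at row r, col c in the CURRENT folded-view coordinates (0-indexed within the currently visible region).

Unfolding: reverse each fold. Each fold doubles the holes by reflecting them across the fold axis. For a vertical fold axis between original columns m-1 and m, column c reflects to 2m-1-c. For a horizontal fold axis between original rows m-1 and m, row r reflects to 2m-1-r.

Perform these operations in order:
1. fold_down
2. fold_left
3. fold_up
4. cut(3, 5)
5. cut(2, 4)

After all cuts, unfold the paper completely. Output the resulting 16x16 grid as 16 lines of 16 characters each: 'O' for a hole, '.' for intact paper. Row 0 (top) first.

Op 1 fold_down: fold axis h@8; visible region now rows[8,16) x cols[0,16) = 8x16
Op 2 fold_left: fold axis v@8; visible region now rows[8,16) x cols[0,8) = 8x8
Op 3 fold_up: fold axis h@12; visible region now rows[8,12) x cols[0,8) = 4x8
Op 4 cut(3, 5): punch at orig (11,5); cuts so far [(11, 5)]; region rows[8,12) x cols[0,8) = 4x8
Op 5 cut(2, 4): punch at orig (10,4); cuts so far [(10, 4), (11, 5)]; region rows[8,12) x cols[0,8) = 4x8
Unfold 1 (reflect across h@12): 4 holes -> [(10, 4), (11, 5), (12, 5), (13, 4)]
Unfold 2 (reflect across v@8): 8 holes -> [(10, 4), (10, 11), (11, 5), (11, 10), (12, 5), (12, 10), (13, 4), (13, 11)]
Unfold 3 (reflect across h@8): 16 holes -> [(2, 4), (2, 11), (3, 5), (3, 10), (4, 5), (4, 10), (5, 4), (5, 11), (10, 4), (10, 11), (11, 5), (11, 10), (12, 5), (12, 10), (13, 4), (13, 11)]

Answer: ................
................
....O......O....
.....O....O.....
.....O....O.....
....O......O....
................
................
................
................
....O......O....
.....O....O.....
.....O....O.....
....O......O....
................
................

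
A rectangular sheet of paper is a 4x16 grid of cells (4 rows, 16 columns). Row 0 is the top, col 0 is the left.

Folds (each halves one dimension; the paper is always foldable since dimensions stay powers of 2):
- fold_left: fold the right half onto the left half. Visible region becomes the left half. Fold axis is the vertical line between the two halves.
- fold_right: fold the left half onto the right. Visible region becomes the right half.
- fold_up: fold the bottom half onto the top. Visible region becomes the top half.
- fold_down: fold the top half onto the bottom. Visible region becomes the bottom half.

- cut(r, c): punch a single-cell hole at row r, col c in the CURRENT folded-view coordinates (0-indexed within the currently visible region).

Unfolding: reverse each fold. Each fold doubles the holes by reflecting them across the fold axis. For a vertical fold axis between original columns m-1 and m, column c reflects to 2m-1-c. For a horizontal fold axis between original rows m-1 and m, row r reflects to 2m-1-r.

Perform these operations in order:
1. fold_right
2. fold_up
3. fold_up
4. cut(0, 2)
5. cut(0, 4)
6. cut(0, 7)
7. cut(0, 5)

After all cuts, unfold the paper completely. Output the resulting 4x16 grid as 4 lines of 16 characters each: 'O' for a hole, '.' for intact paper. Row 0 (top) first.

Op 1 fold_right: fold axis v@8; visible region now rows[0,4) x cols[8,16) = 4x8
Op 2 fold_up: fold axis h@2; visible region now rows[0,2) x cols[8,16) = 2x8
Op 3 fold_up: fold axis h@1; visible region now rows[0,1) x cols[8,16) = 1x8
Op 4 cut(0, 2): punch at orig (0,10); cuts so far [(0, 10)]; region rows[0,1) x cols[8,16) = 1x8
Op 5 cut(0, 4): punch at orig (0,12); cuts so far [(0, 10), (0, 12)]; region rows[0,1) x cols[8,16) = 1x8
Op 6 cut(0, 7): punch at orig (0,15); cuts so far [(0, 10), (0, 12), (0, 15)]; region rows[0,1) x cols[8,16) = 1x8
Op 7 cut(0, 5): punch at orig (0,13); cuts so far [(0, 10), (0, 12), (0, 13), (0, 15)]; region rows[0,1) x cols[8,16) = 1x8
Unfold 1 (reflect across h@1): 8 holes -> [(0, 10), (0, 12), (0, 13), (0, 15), (1, 10), (1, 12), (1, 13), (1, 15)]
Unfold 2 (reflect across h@2): 16 holes -> [(0, 10), (0, 12), (0, 13), (0, 15), (1, 10), (1, 12), (1, 13), (1, 15), (2, 10), (2, 12), (2, 13), (2, 15), (3, 10), (3, 12), (3, 13), (3, 15)]
Unfold 3 (reflect across v@8): 32 holes -> [(0, 0), (0, 2), (0, 3), (0, 5), (0, 10), (0, 12), (0, 13), (0, 15), (1, 0), (1, 2), (1, 3), (1, 5), (1, 10), (1, 12), (1, 13), (1, 15), (2, 0), (2, 2), (2, 3), (2, 5), (2, 10), (2, 12), (2, 13), (2, 15), (3, 0), (3, 2), (3, 3), (3, 5), (3, 10), (3, 12), (3, 13), (3, 15)]

Answer: O.OO.O....O.OO.O
O.OO.O....O.OO.O
O.OO.O....O.OO.O
O.OO.O....O.OO.O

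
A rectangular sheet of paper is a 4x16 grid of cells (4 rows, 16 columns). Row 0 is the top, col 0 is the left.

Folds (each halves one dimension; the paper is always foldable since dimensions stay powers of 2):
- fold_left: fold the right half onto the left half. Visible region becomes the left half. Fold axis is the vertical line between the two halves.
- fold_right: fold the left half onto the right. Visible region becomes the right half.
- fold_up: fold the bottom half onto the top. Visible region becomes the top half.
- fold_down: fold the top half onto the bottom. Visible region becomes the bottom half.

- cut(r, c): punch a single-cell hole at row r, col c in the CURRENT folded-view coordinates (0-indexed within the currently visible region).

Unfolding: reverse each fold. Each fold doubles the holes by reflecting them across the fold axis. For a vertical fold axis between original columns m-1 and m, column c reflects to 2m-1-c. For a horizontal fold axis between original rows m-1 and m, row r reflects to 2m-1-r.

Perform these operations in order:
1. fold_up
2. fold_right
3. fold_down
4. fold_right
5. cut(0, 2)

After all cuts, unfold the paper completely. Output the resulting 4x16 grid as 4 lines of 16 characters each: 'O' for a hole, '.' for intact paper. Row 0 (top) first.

Op 1 fold_up: fold axis h@2; visible region now rows[0,2) x cols[0,16) = 2x16
Op 2 fold_right: fold axis v@8; visible region now rows[0,2) x cols[8,16) = 2x8
Op 3 fold_down: fold axis h@1; visible region now rows[1,2) x cols[8,16) = 1x8
Op 4 fold_right: fold axis v@12; visible region now rows[1,2) x cols[12,16) = 1x4
Op 5 cut(0, 2): punch at orig (1,14); cuts so far [(1, 14)]; region rows[1,2) x cols[12,16) = 1x4
Unfold 1 (reflect across v@12): 2 holes -> [(1, 9), (1, 14)]
Unfold 2 (reflect across h@1): 4 holes -> [(0, 9), (0, 14), (1, 9), (1, 14)]
Unfold 3 (reflect across v@8): 8 holes -> [(0, 1), (0, 6), (0, 9), (0, 14), (1, 1), (1, 6), (1, 9), (1, 14)]
Unfold 4 (reflect across h@2): 16 holes -> [(0, 1), (0, 6), (0, 9), (0, 14), (1, 1), (1, 6), (1, 9), (1, 14), (2, 1), (2, 6), (2, 9), (2, 14), (3, 1), (3, 6), (3, 9), (3, 14)]

Answer: .O....O..O....O.
.O....O..O....O.
.O....O..O....O.
.O....O..O....O.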